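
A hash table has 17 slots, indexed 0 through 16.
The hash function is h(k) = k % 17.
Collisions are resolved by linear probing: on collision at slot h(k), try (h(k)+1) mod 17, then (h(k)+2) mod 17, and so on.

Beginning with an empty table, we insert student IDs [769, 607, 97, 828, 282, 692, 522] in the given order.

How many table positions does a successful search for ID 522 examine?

Insert 769: h=4, slot 4 empty => index 4.
Insert 607: h=12, slot 12 empty => index 12.
Insert 97: h=12, slot 12 occupied => index 13.
Insert 828: h=12, slots 12,13 occupied => index 14.
Insert 282: h=10, slot 10 empty => index 10.
Insert 692: h=12, slots 12,13,14 occupied => index 15.
Insert 522: h=12, slots 12,13,14,15 occupied => index 16.
Table: [∅, ∅, ∅, ∅, 769, ∅, ∅, ∅, ∅, ∅, 282, ∅, 607, 97, 828, 692, 522]
Lookup 522: h=12, probe 12,13,14,15,16 → found at 16.

5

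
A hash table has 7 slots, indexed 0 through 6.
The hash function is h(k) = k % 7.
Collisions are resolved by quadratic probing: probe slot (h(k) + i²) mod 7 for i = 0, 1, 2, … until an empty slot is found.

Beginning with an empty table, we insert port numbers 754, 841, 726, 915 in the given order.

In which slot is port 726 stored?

6

Insert 754: h=5, slot 5 empty -> index 5.
Insert 841: h=1, slot 1 empty -> index 1.
Insert 726: h=5, slot 5 occupied -> index 6.
Insert 915: h=5, slots 5,6 occupied -> index 2.
Table: [_, 841, 915, _, _, 754, 726]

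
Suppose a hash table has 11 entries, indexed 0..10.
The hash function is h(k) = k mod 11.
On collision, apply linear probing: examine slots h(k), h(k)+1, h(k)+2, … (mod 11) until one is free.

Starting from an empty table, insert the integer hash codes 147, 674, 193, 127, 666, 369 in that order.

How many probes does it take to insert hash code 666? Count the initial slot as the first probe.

3

147 hashes to 4; slot 4 is free → place at 4.
674 hashes to 3; slot 3 is free → place at 3.
193 hashes to 6; slot 6 is free → place at 6.
127 hashes to 6; 6 taken → place at 7.
666 hashes to 6; 6,7 taken → place at 8.
369 hashes to 6; 6,7,8 taken → place at 9.
Table: [_, _, _, 674, 147, _, 193, 127, 666, 369, _]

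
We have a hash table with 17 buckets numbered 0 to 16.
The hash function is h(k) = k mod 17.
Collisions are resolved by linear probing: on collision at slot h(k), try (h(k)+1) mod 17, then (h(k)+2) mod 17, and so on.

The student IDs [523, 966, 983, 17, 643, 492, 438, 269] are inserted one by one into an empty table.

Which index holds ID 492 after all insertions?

1

523: h=13 → slot 13
966: h=14 → slot 14
983: h=14, probe 14,15 → slot 15
17: h=0 → slot 0
643: h=14, probe 14,15,16 → slot 16
492: h=16, probe 16,0,1 → slot 1
438: h=13, probe 13,14,15,16,0,1,2 → slot 2
269: h=14, probe 14,15,16,0,1,2,3 → slot 3
Table: [17, 492, 438, 269, —, —, —, —, —, —, —, —, —, 523, 966, 983, 643]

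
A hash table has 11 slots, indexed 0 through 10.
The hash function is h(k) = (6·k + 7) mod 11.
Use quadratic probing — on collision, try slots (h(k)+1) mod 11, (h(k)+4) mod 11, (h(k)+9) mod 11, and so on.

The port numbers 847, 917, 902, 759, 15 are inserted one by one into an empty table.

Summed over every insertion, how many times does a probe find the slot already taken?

4

847: h=7 → slot 7
917: h=9 → slot 9
902: h=7, probe 7,8 → slot 8
759: h=7, probe 7,8,0 → slot 0
15: h=9, probe 9,10 → slot 10
Table: [759, —, —, —, —, —, —, 847, 902, 917, 15]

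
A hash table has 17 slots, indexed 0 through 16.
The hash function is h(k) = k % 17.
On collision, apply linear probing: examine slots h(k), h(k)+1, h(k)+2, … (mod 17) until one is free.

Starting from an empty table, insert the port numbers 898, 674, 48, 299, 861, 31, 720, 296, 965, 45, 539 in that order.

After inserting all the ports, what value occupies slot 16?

898 hashes to 14; slot 14 is free => place at 14.
674 hashes to 11; slot 11 is free => place at 11.
48 hashes to 14; 14 taken => place at 15.
299 hashes to 10; slot 10 is free => place at 10.
861 hashes to 11; 11 taken => place at 12.
31 hashes to 14; 14,15 taken => place at 16.
720 hashes to 6; slot 6 is free => place at 6.
296 hashes to 7; slot 7 is free => place at 7.
965 hashes to 13; slot 13 is free => place at 13.
45 hashes to 11; 11,12,13,14,15,16 taken => place at 0.
539 hashes to 12; 12,13,14,15,16,0 taken => place at 1.
Table: [45, 539, ., ., ., ., 720, 296, ., ., 299, 674, 861, 965, 898, 48, 31]

31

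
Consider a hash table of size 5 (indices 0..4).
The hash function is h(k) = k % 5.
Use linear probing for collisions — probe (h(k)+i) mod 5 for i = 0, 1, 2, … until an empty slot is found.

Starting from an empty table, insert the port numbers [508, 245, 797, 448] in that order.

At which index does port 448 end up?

Insert 508: h=3, slot 3 empty -> index 3.
Insert 245: h=0, slot 0 empty -> index 0.
Insert 797: h=2, slot 2 empty -> index 2.
Insert 448: h=3, slot 3 occupied -> index 4.
Table: [245, ., 797, 508, 448]

4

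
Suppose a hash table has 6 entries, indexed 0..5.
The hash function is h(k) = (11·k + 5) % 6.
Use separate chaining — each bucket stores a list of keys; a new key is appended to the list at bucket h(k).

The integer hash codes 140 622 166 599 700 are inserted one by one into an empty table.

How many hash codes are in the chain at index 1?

3

Insert 140: h=3, bucket 3 empty → new chain.
Insert 622: h=1, bucket 1 empty → new chain.
Insert 166: h=1, bucket 1 nonempty → append to chain.
Insert 599: h=0, bucket 0 empty → new chain.
Insert 700: h=1, bucket 1 nonempty → append to chain.
Final buckets:
0: 599
1: 622 -> 166 -> 700
2: .
3: 140
4: .
5: .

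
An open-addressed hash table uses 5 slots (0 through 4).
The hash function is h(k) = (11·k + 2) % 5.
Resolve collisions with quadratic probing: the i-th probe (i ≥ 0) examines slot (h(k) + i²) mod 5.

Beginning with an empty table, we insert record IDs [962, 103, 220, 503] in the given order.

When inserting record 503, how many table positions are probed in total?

2

962: h=4 -> slot 4
103: h=0 -> slot 0
220: h=2 -> slot 2
503: h=0, probe 0,1 -> slot 1
Table: [103, 503, 220, ∅, 962]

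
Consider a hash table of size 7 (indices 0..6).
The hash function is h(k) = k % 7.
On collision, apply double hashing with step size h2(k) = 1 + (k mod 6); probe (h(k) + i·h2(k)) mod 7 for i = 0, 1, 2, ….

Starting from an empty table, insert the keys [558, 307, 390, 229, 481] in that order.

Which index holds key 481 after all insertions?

4

Insert 558: h=5, slot 5 empty -> index 5.
Insert 307: h=6, slot 6 empty -> index 6.
Insert 390: h=5, h2=1, slots 5,6 occupied -> index 0.
Insert 229: h=5, h2=2, slots 5,0 occupied -> index 2.
Insert 481: h=5, h2=2, slots 5,0,2 occupied -> index 4.
Table: [390, _, 229, _, 481, 558, 307]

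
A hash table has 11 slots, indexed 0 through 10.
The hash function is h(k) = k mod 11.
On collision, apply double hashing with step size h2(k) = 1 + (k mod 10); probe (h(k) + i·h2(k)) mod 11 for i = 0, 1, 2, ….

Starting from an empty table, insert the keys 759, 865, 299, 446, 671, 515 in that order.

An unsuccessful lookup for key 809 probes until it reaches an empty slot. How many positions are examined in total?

2

Insert 759: h=0, slot 0 empty → index 0.
Insert 865: h=7, slot 7 empty → index 7.
Insert 299: h=2, slot 2 empty → index 2.
Insert 446: h=6, slot 6 empty → index 6.
Insert 671: h=0, h2=2, slots 0,2 occupied → index 4.
Insert 515: h=9, slot 9 empty → index 9.
Table: [759, -, 299, -, 671, -, 446, 865, -, 515, -]
Lookup 809: h=6, h2=10, probe 6,5 → slot 5 empty, not found.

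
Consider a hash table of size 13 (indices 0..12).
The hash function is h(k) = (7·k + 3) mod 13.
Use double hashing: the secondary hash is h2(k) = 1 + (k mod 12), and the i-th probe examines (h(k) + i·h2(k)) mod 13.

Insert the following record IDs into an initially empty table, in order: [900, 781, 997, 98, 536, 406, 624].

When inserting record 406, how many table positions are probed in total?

Insert 900: h=11, slot 11 empty -> index 11.
Insert 781: h=10, slot 10 empty -> index 10.
Insert 997: h=1, slot 1 empty -> index 1.
Insert 98: h=0, slot 0 empty -> index 0.
Insert 536: h=11, h2=9, slot 11 occupied -> index 7.
Insert 406: h=11, h2=11, slot 11 occupied -> index 9.
Insert 624: h=3, slot 3 empty -> index 3.
Table: [98, 997, ., 624, ., ., ., 536, ., 406, 781, 900, .]

2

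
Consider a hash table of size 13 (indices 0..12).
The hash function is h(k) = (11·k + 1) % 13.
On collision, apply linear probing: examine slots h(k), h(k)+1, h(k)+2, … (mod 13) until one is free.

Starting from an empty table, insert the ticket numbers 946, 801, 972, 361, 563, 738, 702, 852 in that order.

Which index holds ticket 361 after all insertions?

9

946: h=7 → slot 7
801: h=11 → slot 11
972: h=7, probe 7,8 → slot 8
361: h=7, probe 7,8,9 → slot 9
563: h=6 → slot 6
738: h=7, probe 7,8,9,10 → slot 10
702: h=1 → slot 1
852: h=0 → slot 0
Table: [852, 702, ∅, ∅, ∅, ∅, 563, 946, 972, 361, 738, 801, ∅]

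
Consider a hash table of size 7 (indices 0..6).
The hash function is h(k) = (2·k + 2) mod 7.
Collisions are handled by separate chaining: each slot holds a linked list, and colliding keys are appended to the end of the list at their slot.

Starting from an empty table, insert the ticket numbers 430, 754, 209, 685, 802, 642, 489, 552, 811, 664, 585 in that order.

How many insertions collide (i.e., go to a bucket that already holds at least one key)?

430 -> bucket 1
754 -> bucket 5
209 -> bucket 0
685 -> bucket 0 (collision)
802 -> bucket 3
642 -> bucket 5 (collision)
489 -> bucket 0 (collision)
552 -> bucket 0 (collision)
811 -> bucket 0 (collision)
664 -> bucket 0 (collision)
585 -> bucket 3 (collision)
Final buckets:
0: 209 -> 685 -> 489 -> 552 -> 811 -> 664
1: 430
2: .
3: 802 -> 585
4: .
5: 754 -> 642
6: .

7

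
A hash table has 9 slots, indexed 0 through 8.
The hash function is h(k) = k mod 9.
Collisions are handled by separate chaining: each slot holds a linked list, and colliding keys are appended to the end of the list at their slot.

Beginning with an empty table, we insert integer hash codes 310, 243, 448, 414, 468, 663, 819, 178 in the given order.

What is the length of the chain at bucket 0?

310 -> bucket 4
243 -> bucket 0
448 -> bucket 7
414 -> bucket 0 (collision)
468 -> bucket 0 (collision)
663 -> bucket 6
819 -> bucket 0 (collision)
178 -> bucket 7 (collision)
Final buckets:
0: 243 -> 414 -> 468 -> 819
1: —
2: —
3: —
4: 310
5: —
6: 663
7: 448 -> 178
8: —

4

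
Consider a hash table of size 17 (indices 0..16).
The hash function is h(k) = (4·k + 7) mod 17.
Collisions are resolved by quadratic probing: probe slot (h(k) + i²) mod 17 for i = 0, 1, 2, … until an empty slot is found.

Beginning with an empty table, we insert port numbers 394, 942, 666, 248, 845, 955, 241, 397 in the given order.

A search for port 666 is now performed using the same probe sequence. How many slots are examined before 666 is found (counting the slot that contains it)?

Insert 394: h=2, slot 2 empty => index 2.
Insert 942: h=1, slot 1 empty => index 1.
Insert 666: h=2, slot 2 occupied => index 3.
Insert 248: h=13, slot 13 empty => index 13.
Insert 845: h=4, slot 4 empty => index 4.
Insert 955: h=2, slots 2,3 occupied => index 6.
Insert 241: h=2, slots 2,3,6 occupied => index 11.
Insert 397: h=14, slot 14 empty => index 14.
Table: [_, 942, 394, 666, 845, _, 955, _, _, _, _, 241, _, 248, 397, _, _]
Lookup 666: h=2, probe 2,3 → found at 3.

2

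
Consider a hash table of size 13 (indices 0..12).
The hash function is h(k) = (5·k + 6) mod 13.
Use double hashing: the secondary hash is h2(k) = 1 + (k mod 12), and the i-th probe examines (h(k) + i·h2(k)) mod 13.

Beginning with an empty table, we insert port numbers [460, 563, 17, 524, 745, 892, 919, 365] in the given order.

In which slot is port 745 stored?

460: h=5 => slot 5
563: h=0 => slot 0
17: h=0, h2=6, probe 0,6 => slot 6
524: h=0, h2=9, probe 0,9 => slot 9
745: h=0, h2=2, probe 0,2 => slot 2
892: h=7 => slot 7
919: h=12 => slot 12
365: h=11 => slot 11
Table: [563, ∅, 745, ∅, ∅, 460, 17, 892, ∅, 524, ∅, 365, 919]

2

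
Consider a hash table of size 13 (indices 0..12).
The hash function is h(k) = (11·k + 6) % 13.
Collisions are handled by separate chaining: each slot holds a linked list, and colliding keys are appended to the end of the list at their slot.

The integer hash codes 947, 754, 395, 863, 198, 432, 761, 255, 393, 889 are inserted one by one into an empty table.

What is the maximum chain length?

947 -> bucket 10
754 -> bucket 6
395 -> bucket 9
863 -> bucket 9 (collision)
198 -> bucket 0
432 -> bucket 0 (collision)
761 -> bucket 5
255 -> bucket 3
393 -> bucket 0 (collision)
889 -> bucket 9 (collision)
Final buckets:
0: 198 -> 432 -> 393
1: ∅
2: ∅
3: 255
4: ∅
5: 761
6: 754
7: ∅
8: ∅
9: 395 -> 863 -> 889
10: 947
11: ∅
12: ∅

3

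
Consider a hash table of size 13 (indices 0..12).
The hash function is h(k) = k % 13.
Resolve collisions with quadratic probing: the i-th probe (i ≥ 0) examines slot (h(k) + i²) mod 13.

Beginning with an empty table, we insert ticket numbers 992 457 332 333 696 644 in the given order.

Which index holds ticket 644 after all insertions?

Insert 992: h=4, slot 4 empty → index 4.
Insert 457: h=2, slot 2 empty → index 2.
Insert 332: h=7, slot 7 empty → index 7.
Insert 333: h=8, slot 8 empty → index 8.
Insert 696: h=7, slots 7,8 occupied → index 11.
Insert 644: h=7, slots 7,8,11 occupied → index 3.
Table: [., ., 457, 644, 992, ., ., 332, 333, ., ., 696, .]

3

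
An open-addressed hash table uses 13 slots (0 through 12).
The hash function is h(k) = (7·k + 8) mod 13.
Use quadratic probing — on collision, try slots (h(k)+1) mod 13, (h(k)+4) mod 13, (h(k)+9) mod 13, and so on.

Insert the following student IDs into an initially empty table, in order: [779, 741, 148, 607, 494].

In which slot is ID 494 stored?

Insert 779: h=1, slot 1 empty → index 1.
Insert 741: h=8, slot 8 empty → index 8.
Insert 148: h=4, slot 4 empty → index 4.
Insert 607: h=6, slot 6 empty → index 6.
Insert 494: h=8, slot 8 occupied → index 9.
Table: [-, 779, -, -, 148, -, 607, -, 741, 494, -, -, -]

9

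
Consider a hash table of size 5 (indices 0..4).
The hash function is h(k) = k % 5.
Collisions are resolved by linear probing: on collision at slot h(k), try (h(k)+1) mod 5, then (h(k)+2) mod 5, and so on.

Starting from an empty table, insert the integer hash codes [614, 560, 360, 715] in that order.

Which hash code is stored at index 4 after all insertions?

614

Insert 614: h=4, slot 4 empty -> index 4.
Insert 560: h=0, slot 0 empty -> index 0.
Insert 360: h=0, slot 0 occupied -> index 1.
Insert 715: h=0, slots 0,1 occupied -> index 2.
Table: [560, 360, 715, -, 614]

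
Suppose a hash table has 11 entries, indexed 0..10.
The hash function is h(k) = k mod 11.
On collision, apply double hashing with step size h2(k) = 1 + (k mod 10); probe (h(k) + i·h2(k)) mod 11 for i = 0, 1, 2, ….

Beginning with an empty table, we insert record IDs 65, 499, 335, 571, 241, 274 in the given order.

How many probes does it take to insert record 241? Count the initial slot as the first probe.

Insert 65: h=10, slot 10 empty => index 10.
Insert 499: h=4, slot 4 empty => index 4.
Insert 335: h=5, slot 5 empty => index 5.
Insert 571: h=10, h2=2, slot 10 occupied => index 1.
Insert 241: h=10, h2=2, slots 10,1 occupied => index 3.
Insert 274: h=10, h2=5, slots 10,4 occupied => index 9.
Table: [-, 571, -, 241, 499, 335, -, -, -, 274, 65]

3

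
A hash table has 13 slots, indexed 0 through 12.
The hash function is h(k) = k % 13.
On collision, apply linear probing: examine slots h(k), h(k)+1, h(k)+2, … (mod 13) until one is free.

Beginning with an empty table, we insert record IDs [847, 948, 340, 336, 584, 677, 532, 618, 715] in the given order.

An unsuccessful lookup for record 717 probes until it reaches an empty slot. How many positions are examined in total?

847: h=2 -> slot 2
948: h=12 -> slot 12
340: h=2, probe 2,3 -> slot 3
336: h=11 -> slot 11
584: h=12, probe 12,0 -> slot 0
677: h=1 -> slot 1
532: h=12, probe 12,0,1,2,3,4 -> slot 4
618: h=7 -> slot 7
715: h=0, probe 0,1,2,3,4,5 -> slot 5
Table: [584, 677, 847, 340, 532, 715, _, 618, _, _, _, 336, 948]
Lookup 717: h=2, probe 2,3,4,5,6 → slot 6 empty, not found.

5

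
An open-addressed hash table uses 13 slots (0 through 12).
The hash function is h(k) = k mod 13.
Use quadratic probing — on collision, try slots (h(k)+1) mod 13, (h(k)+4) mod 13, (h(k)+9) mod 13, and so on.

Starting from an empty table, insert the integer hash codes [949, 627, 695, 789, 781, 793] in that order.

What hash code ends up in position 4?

Insert 949: h=0, slot 0 empty => index 0.
Insert 627: h=3, slot 3 empty => index 3.
Insert 695: h=6, slot 6 empty => index 6.
Insert 789: h=9, slot 9 empty => index 9.
Insert 781: h=1, slot 1 empty => index 1.
Insert 793: h=0, slots 0,1 occupied => index 4.
Table: [949, 781, ., 627, 793, ., 695, ., ., 789, ., ., .]

793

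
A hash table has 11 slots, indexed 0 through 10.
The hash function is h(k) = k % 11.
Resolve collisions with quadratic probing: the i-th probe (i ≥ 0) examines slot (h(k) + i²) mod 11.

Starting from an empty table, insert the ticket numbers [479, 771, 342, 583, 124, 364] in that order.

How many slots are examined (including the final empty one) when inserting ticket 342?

479 hashes to 6; slot 6 is free → place at 6.
771 hashes to 1; slot 1 is free → place at 1.
342 hashes to 1; 1 taken → place at 2.
583 hashes to 0; slot 0 is free → place at 0.
124 hashes to 3; slot 3 is free → place at 3.
364 hashes to 1; 1,2 taken → place at 5.
Table: [583, 771, 342, 124, ∅, 364, 479, ∅, ∅, ∅, ∅]

2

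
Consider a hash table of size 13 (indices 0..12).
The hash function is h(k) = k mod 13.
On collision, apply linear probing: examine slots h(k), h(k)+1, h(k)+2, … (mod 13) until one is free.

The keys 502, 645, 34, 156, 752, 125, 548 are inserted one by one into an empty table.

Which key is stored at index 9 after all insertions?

502 hashes to 8; slot 8 is free -> place at 8.
645 hashes to 8; 8 taken -> place at 9.
34 hashes to 8; 8,9 taken -> place at 10.
156 hashes to 0; slot 0 is free -> place at 0.
752 hashes to 11; slot 11 is free -> place at 11.
125 hashes to 8; 8,9,10,11 taken -> place at 12.
548 hashes to 2; slot 2 is free -> place at 2.
Table: [156, _, 548, _, _, _, _, _, 502, 645, 34, 752, 125]

645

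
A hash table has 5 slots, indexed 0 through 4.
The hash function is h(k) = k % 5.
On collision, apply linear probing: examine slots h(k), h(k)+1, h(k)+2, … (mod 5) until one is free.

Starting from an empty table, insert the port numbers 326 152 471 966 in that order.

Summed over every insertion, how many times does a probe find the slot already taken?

Insert 326: h=1, slot 1 empty -> index 1.
Insert 152: h=2, slot 2 empty -> index 2.
Insert 471: h=1, slots 1,2 occupied -> index 3.
Insert 966: h=1, slots 1,2,3 occupied -> index 4.
Table: [∅, 326, 152, 471, 966]

5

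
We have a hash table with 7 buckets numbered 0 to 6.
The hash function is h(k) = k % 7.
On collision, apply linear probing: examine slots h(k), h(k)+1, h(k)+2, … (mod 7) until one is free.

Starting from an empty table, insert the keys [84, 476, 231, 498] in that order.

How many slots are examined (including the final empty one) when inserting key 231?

84: h=0 -> slot 0
476: h=0, probe 0,1 -> slot 1
231: h=0, probe 0,1,2 -> slot 2
498: h=1, probe 1,2,3 -> slot 3
Table: [84, 476, 231, 498, ., ., .]

3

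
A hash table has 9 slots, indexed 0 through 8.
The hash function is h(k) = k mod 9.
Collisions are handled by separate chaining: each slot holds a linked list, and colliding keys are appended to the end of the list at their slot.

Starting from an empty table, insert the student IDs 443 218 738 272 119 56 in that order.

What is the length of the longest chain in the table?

5

Insert 443: h=2, bucket 2 empty -> new chain.
Insert 218: h=2, bucket 2 nonempty -> append to chain.
Insert 738: h=0, bucket 0 empty -> new chain.
Insert 272: h=2, bucket 2 nonempty -> append to chain.
Insert 119: h=2, bucket 2 nonempty -> append to chain.
Insert 56: h=2, bucket 2 nonempty -> append to chain.
Final buckets:
0: 738
1: .
2: 443 -> 218 -> 272 -> 119 -> 56
3: .
4: .
5: .
6: .
7: .
8: .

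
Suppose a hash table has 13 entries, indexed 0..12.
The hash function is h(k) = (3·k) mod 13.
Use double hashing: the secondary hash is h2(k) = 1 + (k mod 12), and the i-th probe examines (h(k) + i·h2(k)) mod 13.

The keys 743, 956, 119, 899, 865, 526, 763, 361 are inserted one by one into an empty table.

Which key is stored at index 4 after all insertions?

Insert 743: h=6, slot 6 empty → index 6.
Insert 956: h=8, slot 8 empty → index 8.
Insert 119: h=6, h2=12, slot 6 occupied → index 5.
Insert 899: h=6, h2=12, slots 6,5 occupied → index 4.
Insert 865: h=8, h2=2, slot 8 occupied → index 10.
Insert 526: h=5, h2=11, slot 5 occupied → index 3.
Insert 763: h=1, slot 1 empty → index 1.
Insert 361: h=4, h2=2, slots 4,6,8,10 occupied → index 12.
Table: [., 763, ., 526, 899, 119, 743, ., 956, ., 865, ., 361]

899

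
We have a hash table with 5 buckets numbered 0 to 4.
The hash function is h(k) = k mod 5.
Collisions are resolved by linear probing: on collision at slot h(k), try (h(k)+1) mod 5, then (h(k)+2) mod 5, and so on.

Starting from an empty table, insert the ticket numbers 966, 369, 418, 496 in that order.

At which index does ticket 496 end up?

Insert 966: h=1, slot 1 empty => index 1.
Insert 369: h=4, slot 4 empty => index 4.
Insert 418: h=3, slot 3 empty => index 3.
Insert 496: h=1, slot 1 occupied => index 2.
Table: [., 966, 496, 418, 369]

2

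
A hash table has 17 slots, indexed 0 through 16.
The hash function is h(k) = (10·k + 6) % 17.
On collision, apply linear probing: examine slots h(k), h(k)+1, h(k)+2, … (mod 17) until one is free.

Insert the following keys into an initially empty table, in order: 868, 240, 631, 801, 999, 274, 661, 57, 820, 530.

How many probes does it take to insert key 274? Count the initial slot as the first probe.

868 hashes to 16; slot 16 is free → place at 16.
240 hashes to 9; slot 9 is free → place at 9.
631 hashes to 9; 9 taken → place at 10.
801 hashes to 9; 9,10 taken → place at 11.
999 hashes to 0; slot 0 is free → place at 0.
274 hashes to 9; 9,10,11 taken → place at 12.
661 hashes to 3; slot 3 is free → place at 3.
57 hashes to 15; slot 15 is free → place at 15.
820 hashes to 12; 12 taken → place at 13.
530 hashes to 2; slot 2 is free → place at 2.
Table: [999, —, 530, 661, —, —, —, —, —, 240, 631, 801, 274, 820, —, 57, 868]

4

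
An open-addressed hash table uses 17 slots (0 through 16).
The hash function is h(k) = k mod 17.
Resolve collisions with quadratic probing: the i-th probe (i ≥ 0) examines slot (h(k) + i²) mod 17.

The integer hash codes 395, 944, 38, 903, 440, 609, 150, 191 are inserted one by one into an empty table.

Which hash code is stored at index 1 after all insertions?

Insert 395: h=4, slot 4 empty -> index 4.
Insert 944: h=9, slot 9 empty -> index 9.
Insert 38: h=4, slot 4 occupied -> index 5.
Insert 903: h=2, slot 2 empty -> index 2.
Insert 440: h=15, slot 15 empty -> index 15.
Insert 609: h=14, slot 14 empty -> index 14.
Insert 150: h=14, slots 14,15 occupied -> index 1.
Insert 191: h=4, slots 4,5 occupied -> index 8.
Table: [., 150, 903, ., 395, 38, ., ., 191, 944, ., ., ., ., 609, 440, .]

150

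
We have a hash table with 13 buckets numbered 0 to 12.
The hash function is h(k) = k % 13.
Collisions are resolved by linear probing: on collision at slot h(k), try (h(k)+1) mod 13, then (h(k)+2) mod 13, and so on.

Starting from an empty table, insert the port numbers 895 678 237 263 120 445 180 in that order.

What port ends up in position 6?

Insert 895: h=11, slot 11 empty -> index 11.
Insert 678: h=2, slot 2 empty -> index 2.
Insert 237: h=3, slot 3 empty -> index 3.
Insert 263: h=3, slot 3 occupied -> index 4.
Insert 120: h=3, slots 3,4 occupied -> index 5.
Insert 445: h=3, slots 3,4,5 occupied -> index 6.
Insert 180: h=11, slot 11 occupied -> index 12.
Table: [—, —, 678, 237, 263, 120, 445, —, —, —, —, 895, 180]

445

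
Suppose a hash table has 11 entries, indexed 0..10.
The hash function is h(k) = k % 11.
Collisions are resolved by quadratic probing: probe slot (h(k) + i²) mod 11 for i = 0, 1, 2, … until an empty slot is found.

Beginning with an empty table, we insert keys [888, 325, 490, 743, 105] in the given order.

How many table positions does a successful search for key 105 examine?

4

Insert 888: h=8, slot 8 empty -> index 8.
Insert 325: h=6, slot 6 empty -> index 6.
Insert 490: h=6, slot 6 occupied -> index 7.
Insert 743: h=6, slots 6,7 occupied -> index 10.
Insert 105: h=6, slots 6,7,10 occupied -> index 4.
Table: [_, _, _, _, 105, _, 325, 490, 888, _, 743]
Lookup 105: h=6, probe 6,7,10,4 → found at 4.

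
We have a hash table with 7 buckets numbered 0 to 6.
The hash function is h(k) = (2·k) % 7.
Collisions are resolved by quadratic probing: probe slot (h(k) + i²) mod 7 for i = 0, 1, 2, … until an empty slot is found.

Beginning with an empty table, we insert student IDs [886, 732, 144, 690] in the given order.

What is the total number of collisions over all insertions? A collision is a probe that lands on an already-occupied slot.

886 hashes to 1; slot 1 is free => place at 1.
732 hashes to 1; 1 taken => place at 2.
144 hashes to 1; 1,2 taken => place at 5.
690 hashes to 1; 1,2,5 taken => place at 3.
Table: [_, 886, 732, 690, _, 144, _]

6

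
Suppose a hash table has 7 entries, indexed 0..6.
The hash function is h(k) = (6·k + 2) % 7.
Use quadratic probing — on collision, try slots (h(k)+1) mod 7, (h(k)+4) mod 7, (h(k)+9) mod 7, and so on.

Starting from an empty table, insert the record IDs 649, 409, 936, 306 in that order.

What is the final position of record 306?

649: h=4 => slot 4
409: h=6 => slot 6
936: h=4, probe 4,5 => slot 5
306: h=4, probe 4,5,1 => slot 1
Table: [_, 306, _, _, 649, 936, 409]

1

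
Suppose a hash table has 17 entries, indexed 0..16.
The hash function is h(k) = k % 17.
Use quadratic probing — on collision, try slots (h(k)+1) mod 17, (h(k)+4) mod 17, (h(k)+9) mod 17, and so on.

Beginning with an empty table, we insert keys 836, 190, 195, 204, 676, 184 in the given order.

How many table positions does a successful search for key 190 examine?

836: h=3 => slot 3
190: h=3, probe 3,4 => slot 4
195: h=8 => slot 8
204: h=0 => slot 0
676: h=13 => slot 13
184: h=14 => slot 14
Table: [204, ., ., 836, 190, ., ., ., 195, ., ., ., ., 676, 184, ., .]
Lookup 190: h=3, probe 3,4 → found at 4.

2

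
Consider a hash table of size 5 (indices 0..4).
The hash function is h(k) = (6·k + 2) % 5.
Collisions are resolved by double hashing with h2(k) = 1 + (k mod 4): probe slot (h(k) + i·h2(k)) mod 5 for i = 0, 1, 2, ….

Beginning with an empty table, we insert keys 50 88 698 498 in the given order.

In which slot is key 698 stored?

3

50: h=2 → slot 2
88: h=0 → slot 0
698: h=0, h2=3, probe 0,3 → slot 3
498: h=0, h2=3, probe 0,3,1 → slot 1
Table: [88, 498, 50, 698, —]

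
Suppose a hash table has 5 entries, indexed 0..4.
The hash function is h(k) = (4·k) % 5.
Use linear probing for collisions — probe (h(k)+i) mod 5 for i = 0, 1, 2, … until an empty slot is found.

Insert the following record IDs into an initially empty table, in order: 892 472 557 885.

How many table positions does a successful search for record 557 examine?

892: h=3 -> slot 3
472: h=3, probe 3,4 -> slot 4
557: h=3, probe 3,4,0 -> slot 0
885: h=0, probe 0,1 -> slot 1
Table: [557, 885, ., 892, 472]
Lookup 557: h=3, probe 3,4,0 → found at 0.

3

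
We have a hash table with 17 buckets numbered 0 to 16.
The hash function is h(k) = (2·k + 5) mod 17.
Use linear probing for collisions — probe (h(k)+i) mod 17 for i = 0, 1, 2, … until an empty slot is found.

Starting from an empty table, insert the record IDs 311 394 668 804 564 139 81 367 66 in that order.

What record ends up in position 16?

311 hashes to 15; slot 15 is free -> place at 15.
394 hashes to 11; slot 11 is free -> place at 11.
668 hashes to 15; 15 taken -> place at 16.
804 hashes to 15; 15,16 taken -> place at 0.
564 hashes to 11; 11 taken -> place at 12.
139 hashes to 11; 11,12 taken -> place at 13.
81 hashes to 14; slot 14 is free -> place at 14.
367 hashes to 8; slot 8 is free -> place at 8.
66 hashes to 1; slot 1 is free -> place at 1.
Table: [804, 66, ∅, ∅, ∅, ∅, ∅, ∅, 367, ∅, ∅, 394, 564, 139, 81, 311, 668]

668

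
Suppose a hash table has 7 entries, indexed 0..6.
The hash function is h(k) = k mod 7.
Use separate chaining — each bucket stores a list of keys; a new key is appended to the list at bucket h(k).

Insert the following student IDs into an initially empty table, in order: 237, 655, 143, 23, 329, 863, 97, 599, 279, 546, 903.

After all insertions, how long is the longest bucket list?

3

237 -> bucket 6
655 -> bucket 4
143 -> bucket 3
23 -> bucket 2
329 -> bucket 0
863 -> bucket 2 (collision)
97 -> bucket 6 (collision)
599 -> bucket 4 (collision)
279 -> bucket 6 (collision)
546 -> bucket 0 (collision)
903 -> bucket 0 (collision)
Final buckets:
0: 329 -> 546 -> 903
1: —
2: 23 -> 863
3: 143
4: 655 -> 599
5: —
6: 237 -> 97 -> 279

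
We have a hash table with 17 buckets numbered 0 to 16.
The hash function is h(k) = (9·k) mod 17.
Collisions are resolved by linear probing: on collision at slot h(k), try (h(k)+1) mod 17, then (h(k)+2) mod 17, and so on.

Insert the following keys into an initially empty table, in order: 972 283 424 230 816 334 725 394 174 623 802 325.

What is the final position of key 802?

12

972: h=10 => slot 10
283: h=14 => slot 14
424: h=8 => slot 8
230: h=13 => slot 13
816: h=0 => slot 0
334: h=14, probe 14,15 => slot 15
725: h=14, probe 14,15,16 => slot 16
394: h=10, probe 10,11 => slot 11
174: h=2 => slot 2
623: h=14, probe 14,15,16,0,1 => slot 1
802: h=10, probe 10,11,12 => slot 12
325: h=1, probe 1,2,3 => slot 3
Table: [816, 623, 174, 325, ∅, ∅, ∅, ∅, 424, ∅, 972, 394, 802, 230, 283, 334, 725]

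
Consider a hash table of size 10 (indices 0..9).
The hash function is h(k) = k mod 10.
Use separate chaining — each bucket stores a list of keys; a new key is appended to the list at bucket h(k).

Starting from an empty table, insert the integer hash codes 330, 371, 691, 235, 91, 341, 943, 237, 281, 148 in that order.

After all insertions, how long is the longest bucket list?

Insert 330: h=0, bucket 0 empty → new chain.
Insert 371: h=1, bucket 1 empty → new chain.
Insert 691: h=1, bucket 1 nonempty → append to chain.
Insert 235: h=5, bucket 5 empty → new chain.
Insert 91: h=1, bucket 1 nonempty → append to chain.
Insert 341: h=1, bucket 1 nonempty → append to chain.
Insert 943: h=3, bucket 3 empty → new chain.
Insert 237: h=7, bucket 7 empty → new chain.
Insert 281: h=1, bucket 1 nonempty → append to chain.
Insert 148: h=8, bucket 8 empty → new chain.
Final buckets:
0: 330
1: 371 -> 691 -> 91 -> 341 -> 281
2: —
3: 943
4: —
5: 235
6: —
7: 237
8: 148
9: —

5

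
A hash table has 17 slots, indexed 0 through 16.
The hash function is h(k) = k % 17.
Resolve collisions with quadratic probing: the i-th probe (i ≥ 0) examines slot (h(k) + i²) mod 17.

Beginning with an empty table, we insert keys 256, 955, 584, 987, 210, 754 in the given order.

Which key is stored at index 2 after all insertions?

987

256: h=1 => slot 1
955: h=3 => slot 3
584: h=6 => slot 6
987: h=1, probe 1,2 => slot 2
210: h=6, probe 6,7 => slot 7
754: h=6, probe 6,7,10 => slot 10
Table: [—, 256, 987, 955, —, —, 584, 210, —, —, 754, —, —, —, —, —, —]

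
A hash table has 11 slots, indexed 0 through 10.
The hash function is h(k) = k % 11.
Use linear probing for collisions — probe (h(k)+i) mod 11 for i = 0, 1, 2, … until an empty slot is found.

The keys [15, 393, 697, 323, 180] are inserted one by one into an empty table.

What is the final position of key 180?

15: h=4 → slot 4
393: h=8 → slot 8
697: h=4, probe 4,5 → slot 5
323: h=4, probe 4,5,6 → slot 6
180: h=4, probe 4,5,6,7 → slot 7
Table: [—, —, —, —, 15, 697, 323, 180, 393, —, —]

7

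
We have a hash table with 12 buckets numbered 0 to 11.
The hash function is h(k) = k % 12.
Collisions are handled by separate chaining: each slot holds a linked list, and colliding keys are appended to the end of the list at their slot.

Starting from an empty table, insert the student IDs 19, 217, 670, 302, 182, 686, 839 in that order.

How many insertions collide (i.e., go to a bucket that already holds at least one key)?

2

19 → bucket 7
217 → bucket 1
670 → bucket 10
302 → bucket 2
182 → bucket 2 (collision)
686 → bucket 2 (collision)
839 → bucket 11
Final buckets:
0: —
1: 217
2: 302 -> 182 -> 686
3: —
4: —
5: —
6: —
7: 19
8: —
9: —
10: 670
11: 839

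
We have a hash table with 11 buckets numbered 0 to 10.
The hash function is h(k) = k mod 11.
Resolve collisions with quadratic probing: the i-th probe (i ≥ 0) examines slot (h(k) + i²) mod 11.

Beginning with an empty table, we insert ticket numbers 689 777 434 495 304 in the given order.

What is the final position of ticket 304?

1

689: h=7 → slot 7
777: h=7, probe 7,8 → slot 8
434: h=5 → slot 5
495: h=0 → slot 0
304: h=7, probe 7,8,0,5,1 → slot 1
Table: [495, 304, -, -, -, 434, -, 689, 777, -, -]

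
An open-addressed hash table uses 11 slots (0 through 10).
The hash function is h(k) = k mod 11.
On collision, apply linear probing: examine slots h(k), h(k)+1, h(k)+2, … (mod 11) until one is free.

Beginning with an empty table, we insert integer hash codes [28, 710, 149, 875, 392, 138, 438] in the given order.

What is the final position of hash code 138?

0

28: h=6 => slot 6
710: h=6, probe 6,7 => slot 7
149: h=6, probe 6,7,8 => slot 8
875: h=6, probe 6,7,8,9 => slot 9
392: h=7, probe 7,8,9,10 => slot 10
138: h=6, probe 6,7,8,9,10,0 => slot 0
438: h=9, probe 9,10,0,1 => slot 1
Table: [138, 438, —, —, —, —, 28, 710, 149, 875, 392]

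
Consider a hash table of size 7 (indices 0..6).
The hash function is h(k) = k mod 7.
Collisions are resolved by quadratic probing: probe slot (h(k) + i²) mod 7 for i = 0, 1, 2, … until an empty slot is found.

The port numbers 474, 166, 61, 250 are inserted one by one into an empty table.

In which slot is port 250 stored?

0

474 hashes to 5; slot 5 is free => place at 5.
166 hashes to 5; 5 taken => place at 6.
61 hashes to 5; 5,6 taken => place at 2.
250 hashes to 5; 5,6,2 taken => place at 0.
Table: [250, ., 61, ., ., 474, 166]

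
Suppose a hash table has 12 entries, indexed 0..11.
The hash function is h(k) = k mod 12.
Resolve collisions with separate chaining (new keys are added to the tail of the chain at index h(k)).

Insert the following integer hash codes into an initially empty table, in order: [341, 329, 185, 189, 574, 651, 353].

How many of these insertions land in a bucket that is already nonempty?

3

Insert 341: h=5, bucket 5 empty → new chain.
Insert 329: h=5, bucket 5 nonempty → append to chain.
Insert 185: h=5, bucket 5 nonempty → append to chain.
Insert 189: h=9, bucket 9 empty → new chain.
Insert 574: h=10, bucket 10 empty → new chain.
Insert 651: h=3, bucket 3 empty → new chain.
Insert 353: h=5, bucket 5 nonempty → append to chain.
Final buckets:
0: —
1: —
2: —
3: 651
4: —
5: 341 -> 329 -> 185 -> 353
6: —
7: —
8: —
9: 189
10: 574
11: —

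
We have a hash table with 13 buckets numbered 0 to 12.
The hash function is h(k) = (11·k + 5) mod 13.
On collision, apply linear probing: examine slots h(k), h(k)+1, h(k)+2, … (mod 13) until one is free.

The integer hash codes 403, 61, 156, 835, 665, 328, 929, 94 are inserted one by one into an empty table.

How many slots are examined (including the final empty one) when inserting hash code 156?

403: h=5 -> slot 5
61: h=0 -> slot 0
156: h=5, probe 5,6 -> slot 6
835: h=12 -> slot 12
665: h=1 -> slot 1
328: h=12, probe 12,0,1,2 -> slot 2
929: h=6, probe 6,7 -> slot 7
94: h=12, probe 12,0,1,2,3 -> slot 3
Table: [61, 665, 328, 94, —, 403, 156, 929, —, —, —, —, 835]

2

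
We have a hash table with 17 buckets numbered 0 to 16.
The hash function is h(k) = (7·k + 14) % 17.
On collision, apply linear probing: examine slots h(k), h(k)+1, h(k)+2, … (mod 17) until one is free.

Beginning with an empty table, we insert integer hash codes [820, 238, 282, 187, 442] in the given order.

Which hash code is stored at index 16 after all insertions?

282

820: h=8 => slot 8
238: h=14 => slot 14
282: h=16 => slot 16
187: h=14, probe 14,15 => slot 15
442: h=14, probe 14,15,16,0 => slot 0
Table: [442, —, —, —, —, —, —, —, 820, —, —, —, —, —, 238, 187, 282]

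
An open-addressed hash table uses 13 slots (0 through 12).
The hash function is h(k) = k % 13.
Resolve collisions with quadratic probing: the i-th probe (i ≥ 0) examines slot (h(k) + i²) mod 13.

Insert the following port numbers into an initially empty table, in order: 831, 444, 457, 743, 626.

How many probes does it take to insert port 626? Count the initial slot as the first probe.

4

Insert 831: h=12, slot 12 empty -> index 12.
Insert 444: h=2, slot 2 empty -> index 2.
Insert 457: h=2, slot 2 occupied -> index 3.
Insert 743: h=2, slots 2,3 occupied -> index 6.
Insert 626: h=2, slots 2,3,6 occupied -> index 11.
Table: [∅, ∅, 444, 457, ∅, ∅, 743, ∅, ∅, ∅, ∅, 626, 831]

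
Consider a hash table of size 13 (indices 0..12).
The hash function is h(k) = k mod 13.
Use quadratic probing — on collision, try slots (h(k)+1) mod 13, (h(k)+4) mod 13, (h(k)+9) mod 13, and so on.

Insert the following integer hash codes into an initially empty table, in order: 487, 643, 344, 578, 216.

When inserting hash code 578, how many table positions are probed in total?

Insert 487: h=6, slot 6 empty → index 6.
Insert 643: h=6, slot 6 occupied → index 7.
Insert 344: h=6, slots 6,7 occupied → index 10.
Insert 578: h=6, slots 6,7,10 occupied → index 2.
Insert 216: h=8, slot 8 empty → index 8.
Table: [—, —, 578, —, —, —, 487, 643, 216, —, 344, —, —]

4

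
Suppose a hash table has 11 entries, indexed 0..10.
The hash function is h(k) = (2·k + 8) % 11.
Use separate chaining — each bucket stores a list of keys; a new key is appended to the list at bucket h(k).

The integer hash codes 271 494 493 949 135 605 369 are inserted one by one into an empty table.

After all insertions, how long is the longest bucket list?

2

Insert 271: h=0, bucket 0 empty → new chain.
Insert 494: h=6, bucket 6 empty → new chain.
Insert 493: h=4, bucket 4 empty → new chain.
Insert 949: h=3, bucket 3 empty → new chain.
Insert 135: h=3, bucket 3 nonempty → append to chain.
Insert 605: h=8, bucket 8 empty → new chain.
Insert 369: h=9, bucket 9 empty → new chain.
Final buckets:
0: 271
1: —
2: —
3: 949 -> 135
4: 493
5: —
6: 494
7: —
8: 605
9: 369
10: —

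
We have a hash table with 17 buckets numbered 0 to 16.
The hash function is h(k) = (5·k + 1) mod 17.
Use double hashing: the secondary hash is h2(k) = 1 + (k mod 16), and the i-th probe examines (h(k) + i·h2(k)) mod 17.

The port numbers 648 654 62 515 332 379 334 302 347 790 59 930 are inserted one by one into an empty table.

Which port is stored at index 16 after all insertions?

648: h=11 => slot 11
654: h=7 => slot 7
62: h=5 => slot 5
515: h=9 => slot 9
332: h=12 => slot 12
379: h=9, h2=12, probe 9,4 => slot 4
334: h=5, h2=15, probe 5,3 => slot 3
302: h=15 => slot 15
347: h=2 => slot 2
790: h=7, h2=7, probe 7,14 => slot 14
59: h=7, h2=12, probe 7,2,14,9,4,16 => slot 16
930: h=10 => slot 10
Table: [—, —, 347, 334, 379, 62, —, 654, —, 515, 930, 648, 332, —, 790, 302, 59]

59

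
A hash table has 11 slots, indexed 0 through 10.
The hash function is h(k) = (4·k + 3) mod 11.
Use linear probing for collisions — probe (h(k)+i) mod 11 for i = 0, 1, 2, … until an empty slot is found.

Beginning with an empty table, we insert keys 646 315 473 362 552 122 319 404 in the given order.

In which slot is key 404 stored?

5

646: h=2 => slot 2
315: h=9 => slot 9
473: h=3 => slot 3
362: h=10 => slot 10
552: h=0 => slot 0
122: h=7 => slot 7
319: h=3, probe 3,4 => slot 4
404: h=2, probe 2,3,4,5 => slot 5
Table: [552, ∅, 646, 473, 319, 404, ∅, 122, ∅, 315, 362]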